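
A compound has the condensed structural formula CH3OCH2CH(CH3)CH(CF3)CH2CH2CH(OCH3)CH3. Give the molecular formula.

C11H21F3O2

Element totals:
  C: 11
  H: 21
  F: 3
  O: 2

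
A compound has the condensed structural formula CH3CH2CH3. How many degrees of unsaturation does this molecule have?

Atom tally by fragment:
  CH3 → C:1 H:3
  CH2 → C:1 H:2
  CH3 → C:1 H:3
Element totals:
  C: 3
  H: 8
Molecular formula: C3H8.
DoU = (2C + 2 + N − H − X) / 2 = (2·3 + 2 + 0 − 8 − 0) / 2 = 0.

0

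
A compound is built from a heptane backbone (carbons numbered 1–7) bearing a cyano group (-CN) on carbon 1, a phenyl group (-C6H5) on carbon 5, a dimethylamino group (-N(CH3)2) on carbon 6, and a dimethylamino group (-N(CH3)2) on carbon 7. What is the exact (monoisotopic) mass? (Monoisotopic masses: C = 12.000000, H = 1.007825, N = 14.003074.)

287.2361

Atom tally by fragment:
  NCCH2 → C:2 H:2 N:1
  CH2 → C:1 H:2
  CH2 → C:1 H:2
  CH2 → C:1 H:2
  CH(C6H5) → C:7 H:6
  CH(N(CH3)2) → C:3 H:7 N:1
  CH2N(CH3)2 → C:3 H:8 N:1
Element totals:
  C: 18
  H: 29
  N: 3
Molecular formula: C18H29N3.
  M = 18(12.0) + 29(1.007825) + 3(14.003074)
    = 216.000000 + 29.226925 + 42.009222 = 287.236147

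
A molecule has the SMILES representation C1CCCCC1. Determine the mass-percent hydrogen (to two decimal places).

14.37%

Atom tally by fragment:
  cyclohexane ring core → C:6 H:12
Element totals:
  C: 6
  H: 12
Molecular formula: C6H12.
Molar mass = 84.162 g/mol.
Mass from H: 12 × 1.008 = 12.096 g/mol.
%H = 12.096 / 84.162 × 100 = 14.37%.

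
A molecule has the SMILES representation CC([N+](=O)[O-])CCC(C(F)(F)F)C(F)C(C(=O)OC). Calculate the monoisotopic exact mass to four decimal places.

289.0937

Atom tally by fragment:
  CH3 → C:1 H:3
  CH(NO2) → C:1 H:1 N:1 O:2
  CH2 → C:1 H:2
  CH2 → C:1 H:2
  CH(CF3) → C:2 H:1 F:3
  CH(F) → C:1 H:1 F:1
  CH2COOCH3 → C:3 H:5 O:2
Element totals:
  C: 10
  H: 15
  F: 4
  N: 1
  O: 4
Molecular formula: C10H15F4NO4.
  M = 10(12.0) + 15(1.007825) + 4(18.998403) + 14.003074 + 4(15.994915)
    = 120.000000 + 15.117375 + 75.993612 + 14.003074 + 63.979660 = 289.093721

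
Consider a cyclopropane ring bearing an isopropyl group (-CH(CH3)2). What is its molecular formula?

Atom tally by fragment:
  cyclopropane ring core → C:3 H:6
  (− 1 ring H displaced by substituents)
  + CH(CH3)2 → C:3 H:7
Element totals:
  C: 6
  H: 12

C6H12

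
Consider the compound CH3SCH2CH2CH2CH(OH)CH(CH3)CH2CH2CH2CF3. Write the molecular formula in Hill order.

C11H21F3OS

Element totals:
  C: 11
  H: 21
  F: 3
  O: 1
  S: 1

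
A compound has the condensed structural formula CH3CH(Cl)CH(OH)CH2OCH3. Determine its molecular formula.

C5H11ClO2

Element totals:
  C: 5
  H: 11
  Cl: 1
  O: 2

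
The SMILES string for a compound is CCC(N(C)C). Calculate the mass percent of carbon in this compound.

Atom tally by fragment:
  CH3 → C:1 H:3
  CH2 → C:1 H:2
  CH2N(CH3)2 → C:3 H:8 N:1
Element totals:
  C: 5
  H: 13
  N: 1
Molecular formula: C5H13N.
Molar mass = 87.166 g/mol.
Mass from C: 5 × 12.011 = 60.055 g/mol.
%C = 60.055 / 87.166 × 100 = 68.90%.

68.90%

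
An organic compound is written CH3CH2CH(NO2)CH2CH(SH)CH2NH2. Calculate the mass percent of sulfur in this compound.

17.99%

Element totals:
  C: 6
  H: 14
  N: 2
  O: 2
  S: 1
Molecular formula: C6H14N2O2S.
Molar mass = 178.250 g/mol.
Mass from S: 1 × 32.06 = 32.060 g/mol.
%S = 32.060 / 178.250 × 100 = 17.99%.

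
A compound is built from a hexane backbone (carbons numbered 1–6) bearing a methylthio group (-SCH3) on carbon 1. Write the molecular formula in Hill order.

Atom tally by fragment:
  CH3SCH2 → C:2 H:5 S:1
  CH2 → C:1 H:2
  CH2 → C:1 H:2
  CH2 → C:1 H:2
  CH2 → C:1 H:2
  CH3 → C:1 H:3
Element totals:
  C: 7
  H: 16
  S: 1

C7H16S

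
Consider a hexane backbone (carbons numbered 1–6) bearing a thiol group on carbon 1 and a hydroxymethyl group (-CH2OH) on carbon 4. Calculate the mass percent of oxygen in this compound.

10.79%

Atom tally by fragment:
  HSCH2 → C:1 H:3 S:1
  CH2 → C:1 H:2
  CH2 → C:1 H:2
  CH(CH2OH) → C:2 H:4 O:1
  CH2 → C:1 H:2
  CH3 → C:1 H:3
Element totals:
  C: 7
  H: 16
  O: 1
  S: 1
Molecular formula: C7H16OS.
Molar mass = 148.264 g/mol.
Mass from O: 1 × 15.999 = 15.999 g/mol.
%O = 15.999 / 148.264 × 100 = 10.79%.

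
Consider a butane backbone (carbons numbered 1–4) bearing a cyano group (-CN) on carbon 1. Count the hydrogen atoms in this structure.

9

Atom tally by fragment:
  NCCH2 → C:2 H:2 N:1
  CH2 → C:1 H:2
  CH2 → C:1 H:2
  CH3 → C:1 H:3
Element totals:
  C: 5
  H: 9
  N: 1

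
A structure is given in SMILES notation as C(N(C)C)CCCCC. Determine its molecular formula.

C8H19N

Atom tally by fragment:
  (CH3)2NCH2 → C:3 H:8 N:1
  CH2 → C:1 H:2
  CH2 → C:1 H:2
  CH2 → C:1 H:2
  CH2 → C:1 H:2
  CH3 → C:1 H:3
Element totals:
  C: 8
  H: 19
  N: 1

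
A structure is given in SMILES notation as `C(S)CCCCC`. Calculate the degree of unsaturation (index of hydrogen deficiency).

0

Atom tally by fragment:
  HSCH2 → C:1 H:3 S:1
  CH2 → C:1 H:2
  CH2 → C:1 H:2
  CH2 → C:1 H:2
  CH2 → C:1 H:2
  CH3 → C:1 H:3
Element totals:
  C: 6
  H: 14
  S: 1
Molecular formula: C6H14S.
DoU = (2C + 2 + N − H − X) / 2 = (2·6 + 2 + 0 − 14 − 0) / 2 = 0.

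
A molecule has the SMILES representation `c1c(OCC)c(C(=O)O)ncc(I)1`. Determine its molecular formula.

C8H8INO3

Atom tally by fragment:
  pyridine ring core → C:5 H:5 N:1
  (− 3 ring H displaced by substituents)
  + OC2H5 → C:2 H:5 O:1
  + COOH → C:1 H:1 O:2
  + I → I:1
Element totals:
  C: 8
  H: 8
  I: 1
  N: 1
  O: 3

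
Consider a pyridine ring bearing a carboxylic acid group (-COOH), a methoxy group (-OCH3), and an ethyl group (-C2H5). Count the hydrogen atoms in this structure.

11

Atom tally by fragment:
  pyridine ring core → C:5 H:5 N:1
  (− 3 ring H displaced by substituents)
  + COOH → C:1 H:1 O:2
  + OCH3 → C:1 H:3 O:1
  + C2H5 → C:2 H:5
Element totals:
  C: 9
  H: 11
  N: 1
  O: 3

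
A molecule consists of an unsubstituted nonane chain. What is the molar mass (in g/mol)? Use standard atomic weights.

128.26 g/mol

Atom tally by fragment:
  CH3 → C:1 H:3
  CH2 → C:1 H:2
  CH2 → C:1 H:2
  CH2 → C:1 H:2
  CH2 → C:1 H:2
  CH2 → C:1 H:2
  CH2 → C:1 H:2
  CH2 → C:1 H:2
  CH3 → C:1 H:3
Element totals:
  C: 9
  H: 20
Molecular formula: C9H20.
  M = 9(12.011) + 20(1.008)
    = 108.099 + 20.160 = 128.259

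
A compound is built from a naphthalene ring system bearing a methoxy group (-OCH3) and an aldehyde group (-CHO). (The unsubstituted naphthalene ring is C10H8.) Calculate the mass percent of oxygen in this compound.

Atom tally by fragment:
  naphthalene ring system core → C:10 H:8
  (− 2 ring H displaced by substituents)
  + OCH3 → C:1 H:3 O:1
  + CHO → C:1 H:1 O:1
Element totals:
  C: 12
  H: 10
  O: 2
Molecular formula: C12H10O2.
Molar mass = 186.210 g/mol.
Mass from O: 2 × 15.999 = 31.998 g/mol.
%O = 31.998 / 186.210 × 100 = 17.18%.

17.18%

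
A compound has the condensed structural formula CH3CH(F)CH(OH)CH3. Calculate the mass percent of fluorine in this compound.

20.62%

Atom tally by fragment:
  CH3 → C:1 H:3
  CH(F) → C:1 H:1 F:1
  CH(OH) → C:1 H:2 O:1
  CH3 → C:1 H:3
Element totals:
  C: 4
  H: 9
  F: 1
  O: 1
Molecular formula: C4H9FO.
Molar mass = 92.113 g/mol.
Mass from F: 1 × 18.998 = 18.998 g/mol.
%F = 18.998 / 92.113 × 100 = 20.62%.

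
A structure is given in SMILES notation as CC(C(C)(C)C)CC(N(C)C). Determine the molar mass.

157.30 g/mol

Atom tally by fragment:
  CH3 → C:1 H:3
  CH(C(CH3)3) → C:5 H:10
  CH2 → C:1 H:2
  CH2N(CH3)2 → C:3 H:8 N:1
Element totals:
  C: 10
  H: 23
  N: 1
Molecular formula: C10H23N.
  M = 10(12.011) + 23(1.008) + 14.007
    = 120.110 + 23.184 + 14.007 = 157.301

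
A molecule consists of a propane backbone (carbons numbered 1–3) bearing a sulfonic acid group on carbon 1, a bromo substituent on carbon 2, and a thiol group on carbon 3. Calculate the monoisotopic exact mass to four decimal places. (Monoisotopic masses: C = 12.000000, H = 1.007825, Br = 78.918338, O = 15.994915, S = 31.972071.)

Atom tally by fragment:
  HO3SCH2 → C:1 H:3 S:1 O:3
  CH(Br) → C:1 H:1 Br:1
  CH2SH → C:1 H:3 S:1
Element totals:
  C: 3
  H: 7
  Br: 1
  O: 3
  S: 2
Molecular formula: C3H7BrO3S2.
  M = 3(12.0) + 7(1.007825) + 78.918338 + 3(15.994915) + 2(31.972071)
    = 36.000000 + 7.054775 + 78.918338 + 47.984745 + 63.944142 = 233.902000

233.9020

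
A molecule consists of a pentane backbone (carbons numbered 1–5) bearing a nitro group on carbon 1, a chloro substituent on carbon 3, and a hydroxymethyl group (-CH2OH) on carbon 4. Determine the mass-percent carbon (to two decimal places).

Atom tally by fragment:
  O2NCH2 → C:1 H:2 N:1 O:2
  CH2 → C:1 H:2
  CH(Cl) → C:1 H:1 Cl:1
  CH(CH2OH) → C:2 H:4 O:1
  CH3 → C:1 H:3
Element totals:
  C: 6
  H: 12
  Cl: 1
  N: 1
  O: 3
Molecular formula: C6H12ClNO3.
Molar mass = 181.616 g/mol.
Mass from C: 6 × 12.011 = 72.066 g/mol.
%C = 72.066 / 181.616 × 100 = 39.68%.

39.68%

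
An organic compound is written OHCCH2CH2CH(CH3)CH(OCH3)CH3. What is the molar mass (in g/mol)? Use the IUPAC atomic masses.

144.21 g/mol

Atom tally by fragment:
  OHCCH2 → C:2 H:3 O:1
  CH2 → C:1 H:2
  CH(CH3) → C:2 H:4
  CH(OCH3) → C:2 H:4 O:1
  CH3 → C:1 H:3
Element totals:
  C: 8
  H: 16
  O: 2
Molecular formula: C8H16O2.
  M = 8(12.011) + 16(1.008) + 2(15.999)
    = 96.088 + 16.128 + 31.998 = 144.214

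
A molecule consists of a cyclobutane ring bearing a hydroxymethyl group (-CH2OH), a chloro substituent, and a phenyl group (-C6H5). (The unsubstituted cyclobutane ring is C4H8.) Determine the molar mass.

Atom tally by fragment:
  cyclobutane ring core → C:4 H:8
  (− 3 ring H displaced by substituents)
  + CH2OH → C:1 H:3 O:1
  + Cl → Cl:1
  + C6H5 → C:6 H:5
Element totals:
  C: 11
  H: 13
  Cl: 1
  O: 1
Molecular formula: C11H13ClO.
  M = 11(12.011) + 13(1.008) + 35.45 + 15.999
    = 132.121 + 13.104 + 35.450 + 15.999 = 196.674

196.67 g/mol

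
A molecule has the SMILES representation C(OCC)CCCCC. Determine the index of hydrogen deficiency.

0

Atom tally by fragment:
  C2H5OCH2 → C:3 H:7 O:1
  CH2 → C:1 H:2
  CH2 → C:1 H:2
  CH2 → C:1 H:2
  CH2 → C:1 H:2
  CH3 → C:1 H:3
Element totals:
  C: 8
  H: 18
  O: 1
Molecular formula: C8H18O.
DoU = (2C + 2 + N − H − X) / 2 = (2·8 + 2 + 0 − 18 − 0) / 2 = 0.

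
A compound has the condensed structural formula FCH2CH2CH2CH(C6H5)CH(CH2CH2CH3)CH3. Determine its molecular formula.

Atom tally by fragment:
  FCH2 → C:1 H:2 F:1
  CH2 → C:1 H:2
  CH2 → C:1 H:2
  CH(C6H5) → C:7 H:6
  CH(CH2CH2CH3) → C:4 H:8
  CH3 → C:1 H:3
Element totals:
  C: 15
  H: 23
  F: 1

C15H23F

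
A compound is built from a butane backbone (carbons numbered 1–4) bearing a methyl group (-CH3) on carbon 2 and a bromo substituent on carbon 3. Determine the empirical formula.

Atom tally by fragment:
  CH3 → C:1 H:3
  CH(CH3) → C:2 H:4
  CH(Br) → C:1 H:1 Br:1
  CH3 → C:1 H:3
Element totals:
  C: 5
  H: 11
  Br: 1
Molecular formula: C5H11Br.
gcd of subscripts (1, 5, 11) = 1, so the empirical formula equals the molecular formula.

C5H11Br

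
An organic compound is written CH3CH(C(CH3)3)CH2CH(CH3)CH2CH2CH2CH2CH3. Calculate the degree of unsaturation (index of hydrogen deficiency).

0

Atom tally by fragment:
  CH3 → C:1 H:3
  CH(C(CH3)3) → C:5 H:10
  CH2 → C:1 H:2
  CH(CH3) → C:2 H:4
  CH2 → C:1 H:2
  CH2 → C:1 H:2
  CH2 → C:1 H:2
  CH2 → C:1 H:2
  CH3 → C:1 H:3
Element totals:
  C: 14
  H: 30
Molecular formula: C14H30.
DoU = (2C + 2 + N − H − X) / 2 = (2·14 + 2 + 0 − 30 − 0) / 2 = 0.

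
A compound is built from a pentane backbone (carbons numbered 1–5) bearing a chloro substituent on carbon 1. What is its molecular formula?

C5H11Cl

Atom tally by fragment:
  ClCH2 → C:1 H:2 Cl:1
  CH2 → C:1 H:2
  CH2 → C:1 H:2
  CH2 → C:1 H:2
  CH3 → C:1 H:3
Element totals:
  C: 5
  H: 11
  Cl: 1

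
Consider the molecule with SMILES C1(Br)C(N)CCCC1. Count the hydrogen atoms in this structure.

Atom tally by fragment:
  cyclohexane ring core → C:6 H:12
  (− 2 ring H displaced by substituents)
  + Br → Br:1
  + NH2 → N:1 H:2
Element totals:
  C: 6
  H: 12
  Br: 1
  N: 1

12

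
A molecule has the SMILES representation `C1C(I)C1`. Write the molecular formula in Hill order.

C3H5I

Atom tally by fragment:
  cyclopropane ring core → C:3 H:6
  (− 1 ring H displaced by substituents)
  + I → I:1
Element totals:
  C: 3
  H: 5
  I: 1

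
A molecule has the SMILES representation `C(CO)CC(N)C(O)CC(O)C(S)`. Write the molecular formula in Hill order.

C8H19NO3S

Atom tally by fragment:
  HOCH2CH2 → C:2 H:5 O:1
  CH2 → C:1 H:2
  CH(NH2) → C:1 H:3 N:1
  CH(OH) → C:1 H:2 O:1
  CH2 → C:1 H:2
  CH(OH) → C:1 H:2 O:1
  CH2SH → C:1 H:3 S:1
Element totals:
  C: 8
  H: 19
  N: 1
  O: 3
  S: 1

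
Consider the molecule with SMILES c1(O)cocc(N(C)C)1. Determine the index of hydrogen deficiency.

3

Atom tally by fragment:
  furan ring core → C:4 H:4 O:1
  (− 2 ring H displaced by substituents)
  + OH → O:1 H:1
  + N(CH3)2 → N:1 C:2 H:6
Element totals:
  C: 6
  H: 9
  N: 1
  O: 2
Molecular formula: C6H9NO2.
DoU = (2C + 2 + N − H − X) / 2 = (2·6 + 2 + 1 − 9 − 0) / 2 = 3.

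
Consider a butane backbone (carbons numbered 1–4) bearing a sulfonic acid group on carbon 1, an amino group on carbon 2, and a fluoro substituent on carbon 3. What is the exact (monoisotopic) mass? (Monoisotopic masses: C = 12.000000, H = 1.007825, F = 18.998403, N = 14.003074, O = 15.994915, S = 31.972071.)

171.0365

Atom tally by fragment:
  HO3SCH2 → C:1 H:3 S:1 O:3
  CH(NH2) → C:1 H:3 N:1
  CH(F) → C:1 H:1 F:1
  CH3 → C:1 H:3
Element totals:
  C: 4
  H: 10
  F: 1
  N: 1
  O: 3
  S: 1
Molecular formula: C4H10FNO3S.
  M = 4(12.0) + 10(1.007825) + 18.998403 + 14.003074 + 3(15.994915) + 31.972071
    = 48.000000 + 10.078250 + 18.998403 + 14.003074 + 47.984745 + 31.972071 = 171.036543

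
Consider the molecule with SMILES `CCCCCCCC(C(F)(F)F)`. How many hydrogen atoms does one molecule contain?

Atom tally by fragment:
  CH3 → C:1 H:3
  CH2 → C:1 H:2
  CH2 → C:1 H:2
  CH2 → C:1 H:2
  CH2 → C:1 H:2
  CH2 → C:1 H:2
  CH2 → C:1 H:2
  CH2CF3 → C:2 H:2 F:3
Element totals:
  C: 9
  H: 17
  F: 3

17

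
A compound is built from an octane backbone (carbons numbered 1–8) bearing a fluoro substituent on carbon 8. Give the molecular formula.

Atom tally by fragment:
  CH3 → C:1 H:3
  CH2 → C:1 H:2
  CH2 → C:1 H:2
  CH2 → C:1 H:2
  CH2 → C:1 H:2
  CH2 → C:1 H:2
  CH2 → C:1 H:2
  CH2F → C:1 H:2 F:1
Element totals:
  C: 8
  H: 17
  F: 1

C8H17F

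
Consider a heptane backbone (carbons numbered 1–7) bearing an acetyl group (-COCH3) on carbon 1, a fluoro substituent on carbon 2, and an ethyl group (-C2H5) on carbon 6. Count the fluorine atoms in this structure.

Atom tally by fragment:
  CH3COCH2 → C:3 H:5 O:1
  CH(F) → C:1 H:1 F:1
  CH2 → C:1 H:2
  CH2 → C:1 H:2
  CH2 → C:1 H:2
  CH(C2H5) → C:3 H:6
  CH3 → C:1 H:3
Element totals:
  C: 11
  H: 21
  F: 1
  O: 1

1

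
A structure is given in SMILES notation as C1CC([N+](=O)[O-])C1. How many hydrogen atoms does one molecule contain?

7

Atom tally by fragment:
  cyclobutane ring core → C:4 H:8
  (− 1 ring H displaced by substituents)
  + NO2 → N:1 O:2
Element totals:
  C: 4
  H: 7
  N: 1
  O: 2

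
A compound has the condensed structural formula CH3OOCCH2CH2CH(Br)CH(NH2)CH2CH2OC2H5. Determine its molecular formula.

C10H20BrNO3

Element totals:
  C: 10
  H: 20
  Br: 1
  N: 1
  O: 3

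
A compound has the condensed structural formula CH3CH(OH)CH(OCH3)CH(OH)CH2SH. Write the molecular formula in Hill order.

C6H14O3S

Atom tally by fragment:
  CH3 → C:1 H:3
  CH(OH) → C:1 H:2 O:1
  CH(OCH3) → C:2 H:4 O:1
  CH(OH) → C:1 H:2 O:1
  CH2SH → C:1 H:3 S:1
Element totals:
  C: 6
  H: 14
  O: 3
  S: 1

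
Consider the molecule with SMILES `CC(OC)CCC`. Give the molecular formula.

Atom tally by fragment:
  CH3 → C:1 H:3
  CH(OCH3) → C:2 H:4 O:1
  CH2 → C:1 H:2
  CH2 → C:1 H:2
  CH3 → C:1 H:3
Element totals:
  C: 6
  H: 14
  O: 1

C6H14O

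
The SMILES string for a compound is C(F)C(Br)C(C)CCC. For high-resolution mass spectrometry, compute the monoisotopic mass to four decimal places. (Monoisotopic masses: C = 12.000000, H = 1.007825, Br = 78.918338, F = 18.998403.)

196.0263

Atom tally by fragment:
  FCH2 → C:1 H:2 F:1
  CH(Br) → C:1 H:1 Br:1
  CH(CH3) → C:2 H:4
  CH2 → C:1 H:2
  CH2 → C:1 H:2
  CH3 → C:1 H:3
Element totals:
  C: 7
  H: 14
  Br: 1
  F: 1
Molecular formula: C7H14BrF.
  M = 7(12.0) + 14(1.007825) + 78.918338 + 18.998403
    = 84.000000 + 14.109550 + 78.918338 + 18.998403 = 196.026291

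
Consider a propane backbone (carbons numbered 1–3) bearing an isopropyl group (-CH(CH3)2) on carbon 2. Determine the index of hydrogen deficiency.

0

Atom tally by fragment:
  CH3 → C:1 H:3
  CH(CH(CH3)2) → C:4 H:8
  CH3 → C:1 H:3
Element totals:
  C: 6
  H: 14
Molecular formula: C6H14.
DoU = (2C + 2 + N − H − X) / 2 = (2·6 + 2 + 0 − 14 − 0) / 2 = 0.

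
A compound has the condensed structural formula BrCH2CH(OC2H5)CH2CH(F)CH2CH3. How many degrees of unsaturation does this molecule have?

0

Atom tally by fragment:
  BrCH2 → C:1 H:2 Br:1
  CH(OC2H5) → C:3 H:6 O:1
  CH2 → C:1 H:2
  CH(F) → C:1 H:1 F:1
  CH2 → C:1 H:2
  CH3 → C:1 H:3
Element totals:
  C: 8
  H: 16
  Br: 1
  F: 1
  O: 1
Molecular formula: C8H16BrFO.
DoU = (2C + 2 + N − H − X) / 2 = (2·8 + 2 + 0 − 16 − 2) / 2 = 0.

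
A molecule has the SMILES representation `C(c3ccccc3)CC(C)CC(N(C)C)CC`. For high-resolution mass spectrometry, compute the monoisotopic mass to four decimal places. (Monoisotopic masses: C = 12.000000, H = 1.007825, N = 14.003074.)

Atom tally by fragment:
  C6H5CH2 → C:7 H:7
  CH2 → C:1 H:2
  CH(CH3) → C:2 H:4
  CH2 → C:1 H:2
  CH(N(CH3)2) → C:3 H:7 N:1
  CH2 → C:1 H:2
  CH3 → C:1 H:3
Element totals:
  C: 16
  H: 27
  N: 1
Molecular formula: C16H27N.
  M = 16(12.0) + 27(1.007825) + 14.003074
    = 192.000000 + 27.211275 + 14.003074 = 233.214349

233.2143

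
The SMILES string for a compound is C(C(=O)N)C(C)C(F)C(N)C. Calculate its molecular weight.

Atom tally by fragment:
  H2NOCCH2 → C:2 H:4 O:1 N:1
  CH(CH3) → C:2 H:4
  CH(F) → C:1 H:1 F:1
  CH(NH2) → C:1 H:3 N:1
  CH3 → C:1 H:3
Element totals:
  C: 7
  H: 15
  F: 1
  N: 2
  O: 1
Molecular formula: C7H15FN2O.
  M = 7(12.011) + 15(1.008) + 18.998 + 2(14.007) + 15.999
    = 84.077 + 15.120 + 18.998 + 28.014 + 15.999 = 162.208

162.21 g/mol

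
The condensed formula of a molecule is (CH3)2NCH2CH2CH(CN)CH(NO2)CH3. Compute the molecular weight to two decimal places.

Element totals:
  C: 8
  H: 15
  N: 3
  O: 2
Molecular formula: C8H15N3O2.
  M = 8(12.011) + 15(1.008) + 3(14.007) + 2(15.999)
    = 96.088 + 15.120 + 42.021 + 31.998 = 185.227

185.23 g/mol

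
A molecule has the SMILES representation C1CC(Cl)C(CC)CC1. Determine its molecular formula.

C8H15Cl

Atom tally by fragment:
  cyclohexane ring core → C:6 H:12
  (− 2 ring H displaced by substituents)
  + Cl → Cl:1
  + C2H5 → C:2 H:5
Element totals:
  C: 8
  H: 15
  Cl: 1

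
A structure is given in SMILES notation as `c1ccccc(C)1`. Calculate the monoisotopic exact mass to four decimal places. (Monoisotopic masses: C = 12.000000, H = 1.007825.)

92.0626

Atom tally by fragment:
  benzene ring core → C:6 H:6
  (− 1 ring H displaced by substituents)
  + CH3 → C:1 H:3
Element totals:
  C: 7
  H: 8
Molecular formula: C7H8.
  M = 7(12.0) + 8(1.007825)
    = 84.000000 + 8.062600 = 92.062600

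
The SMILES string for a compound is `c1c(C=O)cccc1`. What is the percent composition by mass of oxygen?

15.08%

Atom tally by fragment:
  benzene ring core → C:6 H:6
  (− 1 ring H displaced by substituents)
  + CHO → C:1 H:1 O:1
Element totals:
  C: 7
  H: 6
  O: 1
Molecular formula: C7H6O.
Molar mass = 106.124 g/mol.
Mass from O: 1 × 15.999 = 15.999 g/mol.
%O = 15.999 / 106.124 × 100 = 15.08%.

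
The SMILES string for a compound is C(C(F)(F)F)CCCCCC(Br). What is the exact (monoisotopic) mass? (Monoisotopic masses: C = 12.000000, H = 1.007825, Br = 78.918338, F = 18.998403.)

Atom tally by fragment:
  F3CCH2 → C:2 H:2 F:3
  CH2 → C:1 H:2
  CH2 → C:1 H:2
  CH2 → C:1 H:2
  CH2 → C:1 H:2
  CH2 → C:1 H:2
  CH2Br → C:1 H:2 Br:1
Element totals:
  C: 8
  H: 14
  Br: 1
  F: 3
Molecular formula: C8H14BrF3.
  M = 8(12.0) + 14(1.007825) + 78.918338 + 3(18.998403)
    = 96.000000 + 14.109550 + 78.918338 + 56.995209 = 246.023097

246.0231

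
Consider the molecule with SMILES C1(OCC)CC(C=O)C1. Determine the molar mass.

Atom tally by fragment:
  cyclobutane ring core → C:4 H:8
  (− 2 ring H displaced by substituents)
  + OC2H5 → C:2 H:5 O:1
  + CHO → C:1 H:1 O:1
Element totals:
  C: 7
  H: 12
  O: 2
Molecular formula: C7H12O2.
  M = 7(12.011) + 12(1.008) + 2(15.999)
    = 84.077 + 12.096 + 31.998 = 128.171

128.17 g/mol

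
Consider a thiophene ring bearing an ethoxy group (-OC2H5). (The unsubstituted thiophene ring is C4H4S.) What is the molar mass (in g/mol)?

Atom tally by fragment:
  thiophene ring core → C:4 H:4 S:1
  (− 1 ring H displaced by substituents)
  + OC2H5 → C:2 H:5 O:1
Element totals:
  C: 6
  H: 8
  O: 1
  S: 1
Molecular formula: C6H8OS.
  M = 6(12.011) + 8(1.008) + 15.999 + 32.06
    = 72.066 + 8.064 + 15.999 + 32.060 = 128.189

128.19 g/mol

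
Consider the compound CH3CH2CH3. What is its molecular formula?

C3H8

Atom tally by fragment:
  CH3 → C:1 H:3
  CH2 → C:1 H:2
  CH3 → C:1 H:3
Element totals:
  C: 3
  H: 8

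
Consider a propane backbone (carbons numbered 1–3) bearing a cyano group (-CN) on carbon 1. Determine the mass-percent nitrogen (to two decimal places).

20.27%

Atom tally by fragment:
  NCCH2 → C:2 H:2 N:1
  CH2 → C:1 H:2
  CH3 → C:1 H:3
Element totals:
  C: 4
  H: 7
  N: 1
Molecular formula: C4H7N.
Molar mass = 69.107 g/mol.
Mass from N: 1 × 14.007 = 14.007 g/mol.
%N = 14.007 / 69.107 × 100 = 20.27%.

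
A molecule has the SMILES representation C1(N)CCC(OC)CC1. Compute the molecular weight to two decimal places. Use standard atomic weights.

129.20 g/mol

Atom tally by fragment:
  cyclohexane ring core → C:6 H:12
  (− 2 ring H displaced by substituents)
  + NH2 → N:1 H:2
  + OCH3 → C:1 H:3 O:1
Element totals:
  C: 7
  H: 15
  N: 1
  O: 1
Molecular formula: C7H15NO.
  M = 7(12.011) + 15(1.008) + 14.007 + 15.999
    = 84.077 + 15.120 + 14.007 + 15.999 = 129.203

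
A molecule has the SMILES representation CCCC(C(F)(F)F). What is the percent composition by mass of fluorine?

45.19%

Atom tally by fragment:
  CH3 → C:1 H:3
  CH2 → C:1 H:2
  CH2 → C:1 H:2
  CH2CF3 → C:2 H:2 F:3
Element totals:
  C: 5
  H: 9
  F: 3
Molecular formula: C5H9F3.
Molar mass = 126.121 g/mol.
Mass from F: 3 × 18.998 = 56.994 g/mol.
%F = 56.994 / 126.121 × 100 = 45.19%.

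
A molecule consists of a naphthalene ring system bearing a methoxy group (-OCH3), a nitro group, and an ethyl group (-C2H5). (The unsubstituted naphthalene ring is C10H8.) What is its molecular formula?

C13H13NO3

Atom tally by fragment:
  naphthalene ring system core → C:10 H:8
  (− 3 ring H displaced by substituents)
  + OCH3 → C:1 H:3 O:1
  + NO2 → N:1 O:2
  + C2H5 → C:2 H:5
Element totals:
  C: 13
  H: 13
  N: 1
  O: 3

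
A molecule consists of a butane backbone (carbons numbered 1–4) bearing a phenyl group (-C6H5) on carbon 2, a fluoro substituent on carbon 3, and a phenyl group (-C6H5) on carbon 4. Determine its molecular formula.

Atom tally by fragment:
  CH3 → C:1 H:3
  CH(C6H5) → C:7 H:6
  CH(F) → C:1 H:1 F:1
  CH2C6H5 → C:7 H:7
Element totals:
  C: 16
  H: 17
  F: 1

C16H17F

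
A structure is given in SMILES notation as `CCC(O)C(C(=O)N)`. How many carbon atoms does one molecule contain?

5

Atom tally by fragment:
  CH3 → C:1 H:3
  CH2 → C:1 H:2
  CH(OH) → C:1 H:2 O:1
  CH2CONH2 → C:2 H:4 O:1 N:1
Element totals:
  C: 5
  H: 11
  N: 1
  O: 2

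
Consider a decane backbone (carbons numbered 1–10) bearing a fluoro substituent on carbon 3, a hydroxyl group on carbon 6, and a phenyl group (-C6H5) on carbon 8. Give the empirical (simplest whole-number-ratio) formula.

C16H25FO

Atom tally by fragment:
  CH3 → C:1 H:3
  CH2 → C:1 H:2
  CH(F) → C:1 H:1 F:1
  CH2 → C:1 H:2
  CH2 → C:1 H:2
  CH(OH) → C:1 H:2 O:1
  CH2 → C:1 H:2
  CH(C6H5) → C:7 H:6
  CH2 → C:1 H:2
  CH3 → C:1 H:3
Element totals:
  C: 16
  H: 25
  F: 1
  O: 1
Molecular formula: C16H25FO.
gcd of subscripts (16, 1, 25, 1) = 1, so the empirical formula equals the molecular formula.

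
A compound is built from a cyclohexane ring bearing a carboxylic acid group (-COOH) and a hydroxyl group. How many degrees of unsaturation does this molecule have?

Atom tally by fragment:
  cyclohexane ring core → C:6 H:12
  (− 2 ring H displaced by substituents)
  + COOH → C:1 H:1 O:2
  + OH → O:1 H:1
Element totals:
  C: 7
  H: 12
  O: 3
Molecular formula: C7H12O3.
DoU = (2C + 2 + N − H − X) / 2 = (2·7 + 2 + 0 − 12 − 0) / 2 = 2.

2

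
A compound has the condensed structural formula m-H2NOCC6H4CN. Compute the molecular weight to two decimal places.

146.15 g/mol

Element totals:
  C: 8
  H: 6
  N: 2
  O: 1
Molecular formula: C8H6N2O.
  M = 8(12.011) + 6(1.008) + 2(14.007) + 15.999
    = 96.088 + 6.048 + 28.014 + 15.999 = 146.149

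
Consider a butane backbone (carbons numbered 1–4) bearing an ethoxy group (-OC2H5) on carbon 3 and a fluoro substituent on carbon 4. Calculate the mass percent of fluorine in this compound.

15.81%

Atom tally by fragment:
  CH3 → C:1 H:3
  CH2 → C:1 H:2
  CH(OC2H5) → C:3 H:6 O:1
  CH2F → C:1 H:2 F:1
Element totals:
  C: 6
  H: 13
  F: 1
  O: 1
Molecular formula: C6H13FO.
Molar mass = 120.167 g/mol.
Mass from F: 1 × 18.998 = 18.998 g/mol.
%F = 18.998 / 120.167 × 100 = 15.81%.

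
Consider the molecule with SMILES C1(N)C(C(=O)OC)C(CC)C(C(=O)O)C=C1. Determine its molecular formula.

C11H17NO4

Atom tally by fragment:
  cyclohexene ring core → C:6 H:10
  (− 4 ring H displaced by substituents)
  + NH2 → N:1 H:2
  + COOCH3 → C:2 H:3 O:2
  + C2H5 → C:2 H:5
  + COOH → C:1 H:1 O:2
Element totals:
  C: 11
  H: 17
  N: 1
  O: 4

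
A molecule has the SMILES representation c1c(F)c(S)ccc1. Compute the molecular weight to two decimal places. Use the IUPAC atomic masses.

Atom tally by fragment:
  benzene ring core → C:6 H:6
  (− 2 ring H displaced by substituents)
  + F → F:1
  + SH → S:1 H:1
Element totals:
  C: 6
  H: 5
  F: 1
  S: 1
Molecular formula: C6H5FS.
  M = 6(12.011) + 5(1.008) + 18.998 + 32.06
    = 72.066 + 5.040 + 18.998 + 32.060 = 128.164

128.16 g/mol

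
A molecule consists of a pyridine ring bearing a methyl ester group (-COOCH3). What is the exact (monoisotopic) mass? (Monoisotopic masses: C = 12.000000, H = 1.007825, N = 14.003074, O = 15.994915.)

Atom tally by fragment:
  pyridine ring core → C:5 H:5 N:1
  (− 1 ring H displaced by substituents)
  + COOCH3 → C:2 H:3 O:2
Element totals:
  C: 7
  H: 7
  N: 1
  O: 2
Molecular formula: C7H7NO2.
  M = 7(12.0) + 7(1.007825) + 14.003074 + 2(15.994915)
    = 84.000000 + 7.054775 + 14.003074 + 31.989830 = 137.047679

137.0477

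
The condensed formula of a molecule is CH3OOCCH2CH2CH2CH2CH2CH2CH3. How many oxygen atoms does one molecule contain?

Atom tally by fragment:
  CH3OOCCH2 → C:3 H:5 O:2
  CH2 → C:1 H:2
  CH2 → C:1 H:2
  CH2 → C:1 H:2
  CH2 → C:1 H:2
  CH2 → C:1 H:2
  CH3 → C:1 H:3
Element totals:
  C: 9
  H: 18
  O: 2

2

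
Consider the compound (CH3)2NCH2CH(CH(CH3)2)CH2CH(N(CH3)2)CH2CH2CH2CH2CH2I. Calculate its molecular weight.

Atom tally by fragment:
  (CH3)2NCH2 → C:3 H:8 N:1
  CH(CH(CH3)2) → C:4 H:8
  CH2 → C:1 H:2
  CH(N(CH3)2) → C:3 H:7 N:1
  CH2 → C:1 H:2
  CH2 → C:1 H:2
  CH2 → C:1 H:2
  CH2 → C:1 H:2
  CH2I → C:1 H:2 I:1
Element totals:
  C: 16
  H: 35
  I: 1
  N: 2
Molecular formula: C16H35IN2.
  M = 16(12.011) + 35(1.008) + 126.904 + 2(14.007)
    = 192.176 + 35.280 + 126.904 + 28.014 = 382.374

382.37 g/mol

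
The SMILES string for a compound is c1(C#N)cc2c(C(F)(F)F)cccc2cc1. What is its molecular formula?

C12H6F3N

Atom tally by fragment:
  naphthalene ring system core → C:10 H:8
  (− 2 ring H displaced by substituents)
  + CN → C:1 N:1
  + CF3 → C:1 F:3
Element totals:
  C: 12
  H: 6
  F: 3
  N: 1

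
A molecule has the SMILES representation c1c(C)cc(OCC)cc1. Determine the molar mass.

136.19 g/mol

Atom tally by fragment:
  benzene ring core → C:6 H:6
  (− 2 ring H displaced by substituents)
  + CH3 → C:1 H:3
  + OC2H5 → C:2 H:5 O:1
Element totals:
  C: 9
  H: 12
  O: 1
Molecular formula: C9H12O.
  M = 9(12.011) + 12(1.008) + 15.999
    = 108.099 + 12.096 + 15.999 = 136.194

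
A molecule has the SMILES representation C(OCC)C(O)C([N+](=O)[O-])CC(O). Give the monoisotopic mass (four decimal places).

Atom tally by fragment:
  C2H5OCH2 → C:3 H:7 O:1
  CH(OH) → C:1 H:2 O:1
  CH(NO2) → C:1 H:1 N:1 O:2
  CH2 → C:1 H:2
  CH2OH → C:1 H:3 O:1
Element totals:
  C: 7
  H: 15
  N: 1
  O: 5
Molecular formula: C7H15NO5.
  M = 7(12.0) + 15(1.007825) + 14.003074 + 5(15.994915)
    = 84.000000 + 15.117375 + 14.003074 + 79.974575 = 193.095024

193.0950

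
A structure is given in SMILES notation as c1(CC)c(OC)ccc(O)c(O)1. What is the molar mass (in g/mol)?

Atom tally by fragment:
  benzene ring core → C:6 H:6
  (− 4 ring H displaced by substituents)
  + C2H5 → C:2 H:5
  + OCH3 → C:1 H:3 O:1
  + OH → O:1 H:1
  + OH → O:1 H:1
Element totals:
  C: 9
  H: 12
  O: 3
Molecular formula: C9H12O3.
  M = 9(12.011) + 12(1.008) + 3(15.999)
    = 108.099 + 12.096 + 47.997 = 168.192

168.19 g/mol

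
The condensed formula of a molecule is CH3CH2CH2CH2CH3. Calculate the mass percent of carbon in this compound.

Element totals:
  C: 5
  H: 12
Molecular formula: C5H12.
Molar mass = 72.151 g/mol.
Mass from C: 5 × 12.011 = 60.055 g/mol.
%C = 60.055 / 72.151 × 100 = 83.24%.

83.24%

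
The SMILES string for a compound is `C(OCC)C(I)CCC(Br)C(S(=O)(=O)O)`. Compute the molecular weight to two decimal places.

Atom tally by fragment:
  C2H5OCH2 → C:3 H:7 O:1
  CH(I) → C:1 H:1 I:1
  CH2 → C:1 H:2
  CH2 → C:1 H:2
  CH(Br) → C:1 H:1 Br:1
  CH2SO3H → C:1 H:3 S:1 O:3
Element totals:
  C: 8
  H: 16
  Br: 1
  I: 1
  O: 4
  S: 1
Molecular formula: C8H16BrIO4S.
  M = 8(12.011) + 16(1.008) + 79.904 + 126.904 + 4(15.999) + 32.06
    = 96.088 + 16.128 + 79.904 + 126.904 + 63.996 + 32.060 = 415.080

415.08 g/mol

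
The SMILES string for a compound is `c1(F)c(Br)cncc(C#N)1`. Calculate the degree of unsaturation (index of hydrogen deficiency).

6

Atom tally by fragment:
  pyridine ring core → C:5 H:5 N:1
  (− 3 ring H displaced by substituents)
  + F → F:1
  + Br → Br:1
  + CN → C:1 N:1
Element totals:
  C: 6
  H: 2
  Br: 1
  F: 1
  N: 2
Molecular formula: C6H2BrFN2.
DoU = (2C + 2 + N − H − X) / 2 = (2·6 + 2 + 2 − 2 − 2) / 2 = 6.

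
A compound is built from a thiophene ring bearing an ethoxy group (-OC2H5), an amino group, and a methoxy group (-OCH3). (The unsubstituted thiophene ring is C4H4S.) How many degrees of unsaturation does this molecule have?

Atom tally by fragment:
  thiophene ring core → C:4 H:4 S:1
  (− 3 ring H displaced by substituents)
  + OC2H5 → C:2 H:5 O:1
  + NH2 → N:1 H:2
  + OCH3 → C:1 H:3 O:1
Element totals:
  C: 7
  H: 11
  N: 1
  O: 2
  S: 1
Molecular formula: C7H11NO2S.
DoU = (2C + 2 + N − H − X) / 2 = (2·7 + 2 + 1 − 11 − 0) / 2 = 3.

3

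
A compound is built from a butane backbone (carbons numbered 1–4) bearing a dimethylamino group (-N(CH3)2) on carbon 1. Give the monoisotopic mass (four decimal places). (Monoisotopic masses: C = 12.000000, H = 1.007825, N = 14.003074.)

101.1204

Atom tally by fragment:
  (CH3)2NCH2 → C:3 H:8 N:1
  CH2 → C:1 H:2
  CH2 → C:1 H:2
  CH3 → C:1 H:3
Element totals:
  C: 6
  H: 15
  N: 1
Molecular formula: C6H15N.
  M = 6(12.0) + 15(1.007825) + 14.003074
    = 72.000000 + 15.117375 + 14.003074 = 101.120449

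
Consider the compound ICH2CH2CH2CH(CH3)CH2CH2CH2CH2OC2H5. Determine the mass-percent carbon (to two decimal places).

44.30%

Atom tally by fragment:
  ICH2 → C:1 H:2 I:1
  CH2 → C:1 H:2
  CH2 → C:1 H:2
  CH(CH3) → C:2 H:4
  CH2 → C:1 H:2
  CH2 → C:1 H:2
  CH2 → C:1 H:2
  CH2OC2H5 → C:3 H:7 O:1
Element totals:
  C: 11
  H: 23
  I: 1
  O: 1
Molecular formula: C11H23IO.
Molar mass = 298.208 g/mol.
Mass from C: 11 × 12.011 = 132.121 g/mol.
%C = 132.121 / 298.208 × 100 = 44.30%.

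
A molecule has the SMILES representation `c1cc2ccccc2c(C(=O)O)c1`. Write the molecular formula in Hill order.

C11H8O2

Atom tally by fragment:
  naphthalene ring system core → C:10 H:8
  (− 1 ring H displaced by substituents)
  + COOH → C:1 H:1 O:2
Element totals:
  C: 11
  H: 8
  O: 2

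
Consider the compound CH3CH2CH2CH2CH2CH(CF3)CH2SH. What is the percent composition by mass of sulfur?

16.01%

Atom tally by fragment:
  CH3 → C:1 H:3
  CH2 → C:1 H:2
  CH2 → C:1 H:2
  CH2 → C:1 H:2
  CH2 → C:1 H:2
  CH(CF3) → C:2 H:1 F:3
  CH2SH → C:1 H:3 S:1
Element totals:
  C: 8
  H: 15
  F: 3
  S: 1
Molecular formula: C8H15F3S.
Molar mass = 200.262 g/mol.
Mass from S: 1 × 32.06 = 32.060 g/mol.
%S = 32.060 / 200.262 × 100 = 16.01%.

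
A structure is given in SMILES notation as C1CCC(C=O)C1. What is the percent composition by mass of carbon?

73.43%

Atom tally by fragment:
  cyclopentane ring core → C:5 H:10
  (− 1 ring H displaced by substituents)
  + CHO → C:1 H:1 O:1
Element totals:
  C: 6
  H: 10
  O: 1
Molecular formula: C6H10O.
Molar mass = 98.145 g/mol.
Mass from C: 6 × 12.011 = 72.066 g/mol.
%C = 72.066 / 98.145 × 100 = 73.43%.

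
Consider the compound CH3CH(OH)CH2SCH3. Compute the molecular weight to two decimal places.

106.18 g/mol

Element totals:
  C: 4
  H: 10
  O: 1
  S: 1
Molecular formula: C4H10OS.
  M = 4(12.011) + 10(1.008) + 15.999 + 32.06
    = 48.044 + 10.080 + 15.999 + 32.060 = 106.183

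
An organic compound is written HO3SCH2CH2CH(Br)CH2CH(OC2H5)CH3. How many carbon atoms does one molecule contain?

8

Element totals:
  C: 8
  H: 17
  Br: 1
  O: 4
  S: 1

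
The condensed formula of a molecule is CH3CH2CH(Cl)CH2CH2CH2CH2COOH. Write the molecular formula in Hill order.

C8H15ClO2

Atom tally by fragment:
  CH3 → C:1 H:3
  CH2 → C:1 H:2
  CH(Cl) → C:1 H:1 Cl:1
  CH2 → C:1 H:2
  CH2 → C:1 H:2
  CH2 → C:1 H:2
  CH2COOH → C:2 H:3 O:2
Element totals:
  C: 8
  H: 15
  Cl: 1
  O: 2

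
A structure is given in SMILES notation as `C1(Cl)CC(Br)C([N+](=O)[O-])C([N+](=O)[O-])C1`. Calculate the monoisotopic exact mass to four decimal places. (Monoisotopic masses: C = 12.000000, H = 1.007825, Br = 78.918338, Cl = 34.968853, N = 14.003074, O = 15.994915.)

285.9356

Atom tally by fragment:
  cyclohexane ring core → C:6 H:12
  (− 4 ring H displaced by substituents)
  + Cl → Cl:1
  + Br → Br:1
  + NO2 → N:1 O:2
  + NO2 → N:1 O:2
Element totals:
  C: 6
  H: 8
  Br: 1
  Cl: 1
  N: 2
  O: 4
Molecular formula: C6H8BrClN2O4.
  M = 6(12.0) + 8(1.007825) + 78.918338 + 34.968853 + 2(14.003074) + 4(15.994915)
    = 72.000000 + 8.062600 + 78.918338 + 34.968853 + 28.006148 + 63.979660 = 285.935599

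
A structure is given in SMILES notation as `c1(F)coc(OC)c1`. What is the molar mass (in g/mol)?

116.09 g/mol

Atom tally by fragment:
  furan ring core → C:4 H:4 O:1
  (− 2 ring H displaced by substituents)
  + F → F:1
  + OCH3 → C:1 H:3 O:1
Element totals:
  C: 5
  H: 5
  F: 1
  O: 2
Molecular formula: C5H5FO2.
  M = 5(12.011) + 5(1.008) + 18.998 + 2(15.999)
    = 60.055 + 5.040 + 18.998 + 31.998 = 116.091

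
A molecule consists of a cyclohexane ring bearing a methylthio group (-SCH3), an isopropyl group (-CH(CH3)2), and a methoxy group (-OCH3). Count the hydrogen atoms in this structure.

22

Atom tally by fragment:
  cyclohexane ring core → C:6 H:12
  (− 3 ring H displaced by substituents)
  + SCH3 → C:1 H:3 S:1
  + CH(CH3)2 → C:3 H:7
  + OCH3 → C:1 H:3 O:1
Element totals:
  C: 11
  H: 22
  O: 1
  S: 1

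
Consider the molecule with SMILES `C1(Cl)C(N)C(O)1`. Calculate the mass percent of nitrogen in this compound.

Atom tally by fragment:
  cyclopropane ring core → C:3 H:6
  (− 3 ring H displaced by substituents)
  + Cl → Cl:1
  + NH2 → N:1 H:2
  + OH → O:1 H:1
Element totals:
  C: 3
  H: 6
  Cl: 1
  N: 1
  O: 1
Molecular formula: C3H6ClNO.
Molar mass = 107.537 g/mol.
Mass from N: 1 × 14.007 = 14.007 g/mol.
%N = 14.007 / 107.537 × 100 = 13.03%.

13.03%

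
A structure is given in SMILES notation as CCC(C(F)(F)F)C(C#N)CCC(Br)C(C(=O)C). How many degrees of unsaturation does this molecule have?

Atom tally by fragment:
  CH3 → C:1 H:3
  CH2 → C:1 H:2
  CH(CF3) → C:2 H:1 F:3
  CH(CN) → C:2 H:1 N:1
  CH2 → C:1 H:2
  CH2 → C:1 H:2
  CH(Br) → C:1 H:1 Br:1
  CH2COCH3 → C:3 H:5 O:1
Element totals:
  C: 12
  H: 17
  Br: 1
  F: 3
  N: 1
  O: 1
Molecular formula: C12H17BrF3NO.
DoU = (2C + 2 + N − H − X) / 2 = (2·12 + 2 + 1 − 17 − 4) / 2 = 3.

3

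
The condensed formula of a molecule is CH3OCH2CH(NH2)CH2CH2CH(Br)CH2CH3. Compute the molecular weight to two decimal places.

Element totals:
  C: 8
  H: 18
  Br: 1
  N: 1
  O: 1
Molecular formula: C8H18BrNO.
  M = 8(12.011) + 18(1.008) + 79.904 + 14.007 + 15.999
    = 96.088 + 18.144 + 79.904 + 14.007 + 15.999 = 224.142

224.14 g/mol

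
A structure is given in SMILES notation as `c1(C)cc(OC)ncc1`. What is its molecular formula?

C7H9NO

Atom tally by fragment:
  pyridine ring core → C:5 H:5 N:1
  (− 2 ring H displaced by substituents)
  + CH3 → C:1 H:3
  + OCH3 → C:1 H:3 O:1
Element totals:
  C: 7
  H: 9
  N: 1
  O: 1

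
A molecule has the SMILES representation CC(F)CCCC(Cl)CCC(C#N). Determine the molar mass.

Atom tally by fragment:
  CH3 → C:1 H:3
  CH(F) → C:1 H:1 F:1
  CH2 → C:1 H:2
  CH2 → C:1 H:2
  CH2 → C:1 H:2
  CH(Cl) → C:1 H:1 Cl:1
  CH2 → C:1 H:2
  CH2 → C:1 H:2
  CH2CN → C:2 H:2 N:1
Element totals:
  C: 10
  H: 17
  Cl: 1
  F: 1
  N: 1
Molecular formula: C10H17ClFN.
  M = 10(12.011) + 17(1.008) + 35.45 + 18.998 + 14.007
    = 120.110 + 17.136 + 35.450 + 18.998 + 14.007 = 205.701

205.70 g/mol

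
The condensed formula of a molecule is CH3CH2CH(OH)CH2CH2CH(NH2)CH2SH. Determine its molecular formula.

Element totals:
  C: 7
  H: 17
  N: 1
  O: 1
  S: 1

C7H17NOS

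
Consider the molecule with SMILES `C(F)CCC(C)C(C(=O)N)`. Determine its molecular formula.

C7H14FNO

Atom tally by fragment:
  FCH2 → C:1 H:2 F:1
  CH2 → C:1 H:2
  CH2 → C:1 H:2
  CH(CH3) → C:2 H:4
  CH2CONH2 → C:2 H:4 O:1 N:1
Element totals:
  C: 7
  H: 14
  F: 1
  N: 1
  O: 1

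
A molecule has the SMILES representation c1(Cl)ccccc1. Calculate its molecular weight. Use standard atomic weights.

Atom tally by fragment:
  benzene ring core → C:6 H:6
  (− 1 ring H displaced by substituents)
  + Cl → Cl:1
Element totals:
  C: 6
  H: 5
  Cl: 1
Molecular formula: C6H5Cl.
  M = 6(12.011) + 5(1.008) + 35.45
    = 72.066 + 5.040 + 35.450 = 112.556

112.56 g/mol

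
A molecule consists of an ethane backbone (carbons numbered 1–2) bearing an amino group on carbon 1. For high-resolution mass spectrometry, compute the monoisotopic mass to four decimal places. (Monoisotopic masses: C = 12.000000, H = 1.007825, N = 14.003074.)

Atom tally by fragment:
  H2NCH2 → C:1 H:4 N:1
  CH3 → C:1 H:3
Element totals:
  C: 2
  H: 7
  N: 1
Molecular formula: C2H7N.
  M = 2(12.0) + 7(1.007825) + 14.003074
    = 24.000000 + 7.054775 + 14.003074 = 45.057849

45.0578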